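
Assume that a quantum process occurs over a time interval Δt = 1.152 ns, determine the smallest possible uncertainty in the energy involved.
285.682 neV

Using the energy-time uncertainty principle:
ΔEΔt ≥ ℏ/2

The minimum uncertainty in energy is:
ΔE_min = ℏ/(2Δt)
ΔE_min = (1.055e-34 J·s) / (2 × 1.152e-09 s)
ΔE_min = 4.577e-26 J = 285.682 neV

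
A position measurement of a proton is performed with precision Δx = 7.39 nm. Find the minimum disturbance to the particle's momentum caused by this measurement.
7.135 × 10^-27 kg·m/s

The uncertainty principle implies that measuring position disturbs momentum:
ΔxΔp ≥ ℏ/2

When we measure position with precision Δx, we necessarily introduce a momentum uncertainty:
Δp ≥ ℏ/(2Δx)
Δp_min = (1.055e-34 J·s) / (2 × 7.390e-09 m)
Δp_min = 7.135e-27 kg·m/s

The more precisely we measure position, the greater the momentum disturbance.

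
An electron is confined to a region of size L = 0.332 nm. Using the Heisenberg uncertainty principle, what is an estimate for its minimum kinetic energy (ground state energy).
86.415 meV

Using the uncertainty principle to estimate ground state energy:

1. The position uncertainty is approximately the confinement size:
   Δx ≈ L = 3.320e-10 m

2. From ΔxΔp ≥ ℏ/2, the minimum momentum uncertainty is:
   Δp ≈ ℏ/(2L) = 1.588e-25 kg·m/s

3. The kinetic energy is approximately:
   KE ≈ (Δp)²/(2m) = (1.588e-25)²/(2 × 9.109e-31 kg)
   KE ≈ 1.385e-20 J = 86.415 meV

This is an order-of-magnitude estimate of the ground state energy.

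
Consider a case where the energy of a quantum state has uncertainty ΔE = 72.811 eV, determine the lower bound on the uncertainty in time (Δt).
4.520 as

Using the energy-time uncertainty principle:
ΔEΔt ≥ ℏ/2

The minimum uncertainty in time is:
Δt_min = ℏ/(2ΔE)
Δt_min = (1.055e-34 J·s) / (2 × 1.167e-17 J)
Δt_min = 4.520e-18 s = 4.520 as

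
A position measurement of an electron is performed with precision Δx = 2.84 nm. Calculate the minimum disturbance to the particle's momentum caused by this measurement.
1.857 × 10^-26 kg·m/s

The uncertainty principle implies that measuring position disturbs momentum:
ΔxΔp ≥ ℏ/2

When we measure position with precision Δx, we necessarily introduce a momentum uncertainty:
Δp ≥ ℏ/(2Δx)
Δp_min = (1.055e-34 J·s) / (2 × 2.840e-09 m)
Δp_min = 1.857e-26 kg·m/s

The more precisely we measure position, the greater the momentum disturbance.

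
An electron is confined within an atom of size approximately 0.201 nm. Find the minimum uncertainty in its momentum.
2.623 × 10^-25 kg·m/s

Using the Heisenberg uncertainty principle:
ΔxΔp ≥ ℏ/2

With Δx ≈ L = 2.010e-10 m (the confinement size):
Δp_min = ℏ/(2Δx)
Δp_min = (1.055e-34 J·s) / (2 × 2.010e-10 m)
Δp_min = 2.623e-25 kg·m/s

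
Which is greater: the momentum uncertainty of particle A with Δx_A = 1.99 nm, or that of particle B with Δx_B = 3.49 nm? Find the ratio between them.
Particle A has the larger minimum momentum uncertainty, by a factor of 1.75.

For each particle, the minimum momentum uncertainty is Δp_min = ℏ/(2Δx):

Particle A: Δp_A = ℏ/(2×1.990e-09 m) = 2.650e-26 kg·m/s
Particle B: Δp_B = ℏ/(2×3.490e-09 m) = 1.511e-26 kg·m/s

Ratio: Δp_A/Δp_B = 1.75

Since Δp_min ∝ 1/Δx, the particle with smaller position uncertainty (A) has larger momentum uncertainty.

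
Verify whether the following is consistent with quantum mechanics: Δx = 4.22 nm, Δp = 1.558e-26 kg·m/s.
Yes, it satisfies the uncertainty principle.

Calculate the product ΔxΔp:
ΔxΔp = (4.220e-09 m) × (1.558e-26 kg·m/s)
ΔxΔp = 6.575e-35 J·s

Compare to the minimum allowed value ℏ/2:
ℏ/2 = 5.273e-35 J·s

Since ΔxΔp = 6.575e-35 J·s ≥ 5.273e-35 J·s = ℏ/2,
the measurement satisfies the uncertainty principle.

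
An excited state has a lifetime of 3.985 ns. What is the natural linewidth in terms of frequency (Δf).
19.969 MHz

Using the energy-time uncertainty principle and E = hf:
ΔEΔt ≥ ℏ/2
hΔf·Δt ≥ ℏ/2

The minimum frequency uncertainty is:
Δf = ℏ/(2hτ) = 1/(4πτ)
Δf = 1/(4π × 3.985e-09 s)
Δf = 1.997e+07 Hz = 19.969 MHz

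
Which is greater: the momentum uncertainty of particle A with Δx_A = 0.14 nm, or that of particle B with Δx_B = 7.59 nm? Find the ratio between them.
Particle A has the larger minimum momentum uncertainty, by a factor of 54.21.

For each particle, the minimum momentum uncertainty is Δp_min = ℏ/(2Δx):

Particle A: Δp_A = ℏ/(2×1.400e-10 m) = 3.766e-25 kg·m/s
Particle B: Δp_B = ℏ/(2×7.590e-09 m) = 6.947e-27 kg·m/s

Ratio: Δp_A/Δp_B = 54.21

Since Δp_min ∝ 1/Δx, the particle with smaller position uncertainty (A) has larger momentum uncertainty.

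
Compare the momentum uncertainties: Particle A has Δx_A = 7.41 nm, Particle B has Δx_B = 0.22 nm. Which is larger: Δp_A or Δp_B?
Particle B has the larger minimum momentum uncertainty, by a factor of 33.68.

For each particle, the minimum momentum uncertainty is Δp_min = ℏ/(2Δx):

Particle A: Δp_A = ℏ/(2×7.410e-09 m) = 7.116e-27 kg·m/s
Particle B: Δp_B = ℏ/(2×2.200e-10 m) = 2.397e-25 kg·m/s

Ratio: Δp_B/Δp_A = 33.68

Since Δp_min ∝ 1/Δx, the particle with smaller position uncertainty (B) has larger momentum uncertainty.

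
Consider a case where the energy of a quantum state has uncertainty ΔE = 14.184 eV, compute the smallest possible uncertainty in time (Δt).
23.203 as

Using the energy-time uncertainty principle:
ΔEΔt ≥ ℏ/2

The minimum uncertainty in time is:
Δt_min = ℏ/(2ΔE)
Δt_min = (1.055e-34 J·s) / (2 × 2.273e-18 J)
Δt_min = 2.320e-17 s = 23.203 as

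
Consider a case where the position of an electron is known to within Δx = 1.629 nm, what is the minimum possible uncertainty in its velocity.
35.533 km/s

Using the Heisenberg uncertainty principle and Δp = mΔv:
ΔxΔp ≥ ℏ/2
Δx(mΔv) ≥ ℏ/2

The minimum uncertainty in velocity is:
Δv_min = ℏ/(2mΔx)
Δv_min = (1.055e-34 J·s) / (2 × 9.109e-31 kg × 1.629e-09 m)
Δv_min = 3.553e+04 m/s = 35.533 km/s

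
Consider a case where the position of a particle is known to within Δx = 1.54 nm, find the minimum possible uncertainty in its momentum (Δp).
3.424 × 10^-26 kg·m/s

Using the Heisenberg uncertainty principle:
ΔxΔp ≥ ℏ/2

The minimum uncertainty in momentum is:
Δp_min = ℏ/(2Δx)
Δp_min = (1.055e-34 J·s) / (2 × 1.540e-09 m)
Δp_min = 3.424e-26 kg·m/s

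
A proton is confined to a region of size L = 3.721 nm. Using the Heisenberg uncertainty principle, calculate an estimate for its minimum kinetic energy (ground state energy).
374.658 neV

Using the uncertainty principle to estimate ground state energy:

1. The position uncertainty is approximately the confinement size:
   Δx ≈ L = 3.721e-09 m

2. From ΔxΔp ≥ ℏ/2, the minimum momentum uncertainty is:
   Δp ≈ ℏ/(2L) = 1.417e-26 kg·m/s

3. The kinetic energy is approximately:
   KE ≈ (Δp)²/(2m) = (1.417e-26)²/(2 × 1.673e-27 kg)
   KE ≈ 6.003e-26 J = 374.658 neV

This is an order-of-magnitude estimate of the ground state energy.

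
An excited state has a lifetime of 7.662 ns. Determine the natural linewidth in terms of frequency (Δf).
10.386 MHz

Using the energy-time uncertainty principle and E = hf:
ΔEΔt ≥ ℏ/2
hΔf·Δt ≥ ℏ/2

The minimum frequency uncertainty is:
Δf = ℏ/(2hτ) = 1/(4πτ)
Δf = 1/(4π × 7.662e-09 s)
Δf = 1.039e+07 Hz = 10.386 MHz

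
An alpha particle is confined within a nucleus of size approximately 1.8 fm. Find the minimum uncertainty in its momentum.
2.929 × 10^-20 kg·m/s

Using the Heisenberg uncertainty principle:
ΔxΔp ≥ ℏ/2

With Δx ≈ L = 1.800e-15 m (the confinement size):
Δp_min = ℏ/(2Δx)
Δp_min = (1.055e-34 J·s) / (2 × 1.800e-15 m)
Δp_min = 2.929e-20 kg·m/s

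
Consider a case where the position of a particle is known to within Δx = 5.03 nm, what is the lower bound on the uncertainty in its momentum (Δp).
1.048 × 10^-26 kg·m/s

Using the Heisenberg uncertainty principle:
ΔxΔp ≥ ℏ/2

The minimum uncertainty in momentum is:
Δp_min = ℏ/(2Δx)
Δp_min = (1.055e-34 J·s) / (2 × 5.030e-09 m)
Δp_min = 1.048e-26 kg·m/s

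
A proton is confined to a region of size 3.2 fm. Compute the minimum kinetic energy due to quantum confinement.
506.587 keV

Using the uncertainty principle:

1. Position uncertainty: Δx ≈ 3.200e-15 m
2. Minimum momentum uncertainty: Δp = ℏ/(2Δx) = 1.648e-20 kg·m/s
3. Minimum kinetic energy:
   KE = (Δp)²/(2m) = (1.648e-20)²/(2 × 1.673e-27 kg)
   KE = 8.116e-14 J = 506.587 keV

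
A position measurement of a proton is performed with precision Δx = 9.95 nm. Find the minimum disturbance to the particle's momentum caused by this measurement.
5.299 × 10^-27 kg·m/s

The uncertainty principle implies that measuring position disturbs momentum:
ΔxΔp ≥ ℏ/2

When we measure position with precision Δx, we necessarily introduce a momentum uncertainty:
Δp ≥ ℏ/(2Δx)
Δp_min = (1.055e-34 J·s) / (2 × 9.950e-09 m)
Δp_min = 5.299e-27 kg·m/s

The more precisely we measure position, the greater the momentum disturbance.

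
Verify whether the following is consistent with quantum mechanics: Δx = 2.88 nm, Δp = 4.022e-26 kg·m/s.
Yes, it satisfies the uncertainty principle.

Calculate the product ΔxΔp:
ΔxΔp = (2.880e-09 m) × (4.022e-26 kg·m/s)
ΔxΔp = 1.158e-34 J·s

Compare to the minimum allowed value ℏ/2:
ℏ/2 = 5.273e-35 J·s

Since ΔxΔp = 1.158e-34 J·s ≥ 5.273e-35 J·s = ℏ/2,
the measurement satisfies the uncertainty principle.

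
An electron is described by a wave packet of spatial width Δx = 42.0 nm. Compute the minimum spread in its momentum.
1.255 × 10^-27 kg·m/s

For a wave packet, the spatial width Δx and momentum spread Δp are related by the uncertainty principle:
ΔxΔp ≥ ℏ/2

The minimum momentum spread is:
Δp_min = ℏ/(2Δx)
Δp_min = (1.055e-34 J·s) / (2 × 4.200e-08 m)
Δp_min = 1.255e-27 kg·m/s

A wave packet cannot have both a well-defined position and well-defined momentum.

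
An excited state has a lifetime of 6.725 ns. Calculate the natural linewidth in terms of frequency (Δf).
11.833 MHz

Using the energy-time uncertainty principle and E = hf:
ΔEΔt ≥ ℏ/2
hΔf·Δt ≥ ℏ/2

The minimum frequency uncertainty is:
Δf = ℏ/(2hτ) = 1/(4πτ)
Δf = 1/(4π × 6.725e-09 s)
Δf = 1.183e+07 Hz = 11.833 MHz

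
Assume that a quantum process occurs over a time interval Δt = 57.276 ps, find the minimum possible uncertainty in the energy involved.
5.746 μeV

Using the energy-time uncertainty principle:
ΔEΔt ≥ ℏ/2

The minimum uncertainty in energy is:
ΔE_min = ℏ/(2Δt)
ΔE_min = (1.055e-34 J·s) / (2 × 5.728e-11 s)
ΔE_min = 9.206e-25 J = 5.746 μeV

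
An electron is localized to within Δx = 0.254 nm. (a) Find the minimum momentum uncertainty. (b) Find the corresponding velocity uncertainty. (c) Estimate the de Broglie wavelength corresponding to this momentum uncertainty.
(a) Δp_min = 2.076 × 10^-25 kg·m/s
(b) Δv_min = 227.889 km/s
(c) λ_dB = 3.192 nm

Step-by-step:

(a) From the uncertainty principle:
Δp_min = ℏ/(2Δx) = (1.055e-34 J·s)/(2 × 2.540e-10 m) = 2.076e-25 kg·m/s

(b) The velocity uncertainty:
Δv = Δp/m = (2.076e-25 kg·m/s)/(9.109e-31 kg) = 2.279e+05 m/s = 227.889 km/s

(c) The de Broglie wavelength for this momentum:
λ = h/p = (6.626e-34 J·s)/(2.076e-25 kg·m/s) = 3.192e-09 m = 3.192 nm

Note: The de Broglie wavelength is comparable to the localization size, as expected from wave-particle duality.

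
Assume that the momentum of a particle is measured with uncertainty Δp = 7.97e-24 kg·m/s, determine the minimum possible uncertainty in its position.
6.616 pm

Using the Heisenberg uncertainty principle:
ΔxΔp ≥ ℏ/2

The minimum uncertainty in position is:
Δx_min = ℏ/(2Δp)
Δx_min = (1.055e-34 J·s) / (2 × 7.970e-24 kg·m/s)
Δx_min = 6.616e-12 m = 6.616 pm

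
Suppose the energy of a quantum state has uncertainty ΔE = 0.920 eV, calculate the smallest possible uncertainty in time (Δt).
357.724 as

Using the energy-time uncertainty principle:
ΔEΔt ≥ ℏ/2

The minimum uncertainty in time is:
Δt_min = ℏ/(2ΔE)
Δt_min = (1.055e-34 J·s) / (2 × 1.474e-19 J)
Δt_min = 3.577e-16 s = 357.724 as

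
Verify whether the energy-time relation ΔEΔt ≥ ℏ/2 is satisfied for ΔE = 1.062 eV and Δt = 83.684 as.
No, it violates the uncertainty relation.

Calculate the product ΔEΔt:
ΔE = 1.062 eV = 1.702e-19 J
ΔEΔt = (1.702e-19 J) × (8.368e-17 s)
ΔEΔt = 1.424e-35 J·s

Compare to the minimum allowed value ℏ/2:
ℏ/2 = 5.273e-35 J·s

Since ΔEΔt = 1.424e-35 J·s < 5.273e-35 J·s = ℏ/2,
this violates the uncertainty relation.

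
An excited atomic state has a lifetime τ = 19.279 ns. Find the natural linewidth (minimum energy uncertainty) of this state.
17.071 neV

Using the energy-time uncertainty principle:
ΔEΔt ≥ ℏ/2

The lifetime τ represents the time uncertainty Δt.
The natural linewidth (minimum energy uncertainty) is:

ΔE = ℏ/(2τ)
ΔE = (1.055e-34 J·s) / (2 × 1.928e-08 s)
ΔE = 2.735e-27 J = 17.071 neV

This natural linewidth limits the precision of spectroscopic measurements.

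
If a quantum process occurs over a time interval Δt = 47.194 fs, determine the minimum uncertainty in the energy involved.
6.973 meV

Using the energy-time uncertainty principle:
ΔEΔt ≥ ℏ/2

The minimum uncertainty in energy is:
ΔE_min = ℏ/(2Δt)
ΔE_min = (1.055e-34 J·s) / (2 × 4.719e-14 s)
ΔE_min = 1.117e-21 J = 6.973 meV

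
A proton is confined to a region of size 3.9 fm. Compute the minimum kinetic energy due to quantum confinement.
341.055 keV

Using the uncertainty principle:

1. Position uncertainty: Δx ≈ 3.900e-15 m
2. Minimum momentum uncertainty: Δp = ℏ/(2Δx) = 1.352e-20 kg·m/s
3. Minimum kinetic energy:
   KE = (Δp)²/(2m) = (1.352e-20)²/(2 × 1.673e-27 kg)
   KE = 5.464e-14 J = 341.055 keV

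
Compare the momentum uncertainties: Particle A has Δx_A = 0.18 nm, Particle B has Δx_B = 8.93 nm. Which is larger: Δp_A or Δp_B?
Particle A has the larger minimum momentum uncertainty, by a factor of 49.61.

For each particle, the minimum momentum uncertainty is Δp_min = ℏ/(2Δx):

Particle A: Δp_A = ℏ/(2×1.800e-10 m) = 2.929e-25 kg·m/s
Particle B: Δp_B = ℏ/(2×8.930e-09 m) = 5.905e-27 kg·m/s

Ratio: Δp_A/Δp_B = 49.61

Since Δp_min ∝ 1/Δx, the particle with smaller position uncertainty (A) has larger momentum uncertainty.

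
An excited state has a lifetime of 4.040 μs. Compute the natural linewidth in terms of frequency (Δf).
19.697 kHz

Using the energy-time uncertainty principle and E = hf:
ΔEΔt ≥ ℏ/2
hΔf·Δt ≥ ℏ/2

The minimum frequency uncertainty is:
Δf = ℏ/(2hτ) = 1/(4πτ)
Δf = 1/(4π × 4.040e-06 s)
Δf = 1.970e+04 Hz = 19.697 kHz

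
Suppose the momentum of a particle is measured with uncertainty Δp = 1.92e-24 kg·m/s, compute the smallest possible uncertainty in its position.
27.463 pm

Using the Heisenberg uncertainty principle:
ΔxΔp ≥ ℏ/2

The minimum uncertainty in position is:
Δx_min = ℏ/(2Δp)
Δx_min = (1.055e-34 J·s) / (2 × 1.920e-24 kg·m/s)
Δx_min = 2.746e-11 m = 27.463 pm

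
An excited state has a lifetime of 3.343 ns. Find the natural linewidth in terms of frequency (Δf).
23.804 MHz

Using the energy-time uncertainty principle and E = hf:
ΔEΔt ≥ ℏ/2
hΔf·Δt ≥ ℏ/2

The minimum frequency uncertainty is:
Δf = ℏ/(2hτ) = 1/(4πτ)
Δf = 1/(4π × 3.343e-09 s)
Δf = 2.380e+07 Hz = 23.804 MHz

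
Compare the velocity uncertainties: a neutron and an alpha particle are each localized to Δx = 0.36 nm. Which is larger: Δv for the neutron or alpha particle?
The neutron has the larger minimum velocity uncertainty, by a ratio of 4.0.

For both particles, Δp_min = ℏ/(2Δx) = 1.465e-25 kg·m/s (same for both).

The velocity uncertainty is Δv = Δp/m:
- neutron: Δv = 1.465e-25 / 1.675e-27 = 8.745e+01 m/s = 87.448 m/s
- alpha particle: Δv = 1.465e-25 / 6.645e-27 = 2.204e+01 m/s = 22.043 m/s

Ratio: 8.745e+01 / 2.204e+01 = 4.0

The lighter particle has larger velocity uncertainty because Δv ∝ 1/m.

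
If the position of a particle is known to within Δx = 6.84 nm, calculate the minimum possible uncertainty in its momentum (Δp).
7.709 × 10^-27 kg·m/s

Using the Heisenberg uncertainty principle:
ΔxΔp ≥ ℏ/2

The minimum uncertainty in momentum is:
Δp_min = ℏ/(2Δx)
Δp_min = (1.055e-34 J·s) / (2 × 6.840e-09 m)
Δp_min = 7.709e-27 kg·m/s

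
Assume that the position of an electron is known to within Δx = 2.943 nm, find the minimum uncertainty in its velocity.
19.668 km/s

Using the Heisenberg uncertainty principle and Δp = mΔv:
ΔxΔp ≥ ℏ/2
Δx(mΔv) ≥ ℏ/2

The minimum uncertainty in velocity is:
Δv_min = ℏ/(2mΔx)
Δv_min = (1.055e-34 J·s) / (2 × 9.109e-31 kg × 2.943e-09 m)
Δv_min = 1.967e+04 m/s = 19.668 km/s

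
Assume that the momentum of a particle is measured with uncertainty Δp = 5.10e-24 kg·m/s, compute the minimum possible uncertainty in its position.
10.339 pm

Using the Heisenberg uncertainty principle:
ΔxΔp ≥ ℏ/2

The minimum uncertainty in position is:
Δx_min = ℏ/(2Δp)
Δx_min = (1.055e-34 J·s) / (2 × 5.100e-24 kg·m/s)
Δx_min = 1.034e-11 m = 10.339 pm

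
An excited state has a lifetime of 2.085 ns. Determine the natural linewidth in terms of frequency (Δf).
38.167 MHz

Using the energy-time uncertainty principle and E = hf:
ΔEΔt ≥ ℏ/2
hΔf·Δt ≥ ℏ/2

The minimum frequency uncertainty is:
Δf = ℏ/(2hτ) = 1/(4πτ)
Δf = 1/(4π × 2.085e-09 s)
Δf = 3.817e+07 Hz = 38.167 MHz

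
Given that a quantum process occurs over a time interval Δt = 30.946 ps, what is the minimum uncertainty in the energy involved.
10.635 μeV

Using the energy-time uncertainty principle:
ΔEΔt ≥ ℏ/2

The minimum uncertainty in energy is:
ΔE_min = ℏ/(2Δt)
ΔE_min = (1.055e-34 J·s) / (2 × 3.095e-11 s)
ΔE_min = 1.704e-24 J = 10.635 μeV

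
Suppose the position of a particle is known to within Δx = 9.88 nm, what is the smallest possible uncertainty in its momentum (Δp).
5.337 × 10^-27 kg·m/s

Using the Heisenberg uncertainty principle:
ΔxΔp ≥ ℏ/2

The minimum uncertainty in momentum is:
Δp_min = ℏ/(2Δx)
Δp_min = (1.055e-34 J·s) / (2 × 9.880e-09 m)
Δp_min = 5.337e-27 kg·m/s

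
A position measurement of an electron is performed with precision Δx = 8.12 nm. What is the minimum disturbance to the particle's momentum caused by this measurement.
6.494 × 10^-27 kg·m/s

The uncertainty principle implies that measuring position disturbs momentum:
ΔxΔp ≥ ℏ/2

When we measure position with precision Δx, we necessarily introduce a momentum uncertainty:
Δp ≥ ℏ/(2Δx)
Δp_min = (1.055e-34 J·s) / (2 × 8.120e-09 m)
Δp_min = 6.494e-27 kg·m/s

The more precisely we measure position, the greater the momentum disturbance.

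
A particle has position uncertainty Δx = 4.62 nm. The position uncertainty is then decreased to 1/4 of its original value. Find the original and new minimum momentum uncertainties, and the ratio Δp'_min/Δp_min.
Original Δp_min = 1.141 × 10^-26 kg·m/s; new Δp'_min = 4.565 × 10^-26 kg·m/s; ratio Δp'_min/Δp_min = 4.

From the uncertainty principle ΔxΔp ≥ ℏ/2, the minimum momentum uncertainty is Δp_min = ℏ/(2Δx).

Original (Δx = 4.62 nm = 4.620e-09 m):
Δp_min = (1.055e-34 J·s)/(2 × 4.620e-09 m) = 1.141e-26 kg·m/s

When Δx → (1/4)Δx:
Δp'_min = ℏ/(2 × (1/4)Δx) = 4 × ℏ/(2Δx) = 4 × Δp_min
Δp'_min = 4 × 1.141e-26 kg·m/s = 4.565e-26 kg·m/s

Since Δp_min ∝ 1/Δx, when Δx is decreased to 1/4 of its original value, Δp_min increases to 4 times its original value.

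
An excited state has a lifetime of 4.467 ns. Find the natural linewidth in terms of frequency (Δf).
17.815 MHz

Using the energy-time uncertainty principle and E = hf:
ΔEΔt ≥ ℏ/2
hΔf·Δt ≥ ℏ/2

The minimum frequency uncertainty is:
Δf = ℏ/(2hτ) = 1/(4πτ)
Δf = 1/(4π × 4.467e-09 s)
Δf = 1.781e+07 Hz = 17.815 MHz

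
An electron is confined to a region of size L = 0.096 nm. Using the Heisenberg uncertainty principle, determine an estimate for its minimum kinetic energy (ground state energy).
1.034 eV

Using the uncertainty principle to estimate ground state energy:

1. The position uncertainty is approximately the confinement size:
   Δx ≈ L = 9.600e-11 m

2. From ΔxΔp ≥ ℏ/2, the minimum momentum uncertainty is:
   Δp ≈ ℏ/(2L) = 5.493e-25 kg·m/s

3. The kinetic energy is approximately:
   KE ≈ (Δp)²/(2m) = (5.493e-25)²/(2 × 9.109e-31 kg)
   KE ≈ 1.656e-19 J = 1.034 eV

This is an order-of-magnitude estimate of the ground state energy.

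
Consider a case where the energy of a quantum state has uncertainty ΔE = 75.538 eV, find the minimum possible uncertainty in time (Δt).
4.357 as

Using the energy-time uncertainty principle:
ΔEΔt ≥ ℏ/2

The minimum uncertainty in time is:
Δt_min = ℏ/(2ΔE)
Δt_min = (1.055e-34 J·s) / (2 × 1.210e-17 J)
Δt_min = 4.357e-18 s = 4.357 as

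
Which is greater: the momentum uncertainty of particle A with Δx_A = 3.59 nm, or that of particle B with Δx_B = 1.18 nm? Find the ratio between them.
Particle B has the larger minimum momentum uncertainty, by a factor of 3.04.

For each particle, the minimum momentum uncertainty is Δp_min = ℏ/(2Δx):

Particle A: Δp_A = ℏ/(2×3.590e-09 m) = 1.469e-26 kg·m/s
Particle B: Δp_B = ℏ/(2×1.180e-09 m) = 4.469e-26 kg·m/s

Ratio: Δp_B/Δp_A = 3.04

Since Δp_min ∝ 1/Δx, the particle with smaller position uncertainty (B) has larger momentum uncertainty.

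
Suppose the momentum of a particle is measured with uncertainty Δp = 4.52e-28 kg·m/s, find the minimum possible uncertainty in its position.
116.656 nm

Using the Heisenberg uncertainty principle:
ΔxΔp ≥ ℏ/2

The minimum uncertainty in position is:
Δx_min = ℏ/(2Δp)
Δx_min = (1.055e-34 J·s) / (2 × 4.520e-28 kg·m/s)
Δx_min = 1.167e-07 m = 116.656 nm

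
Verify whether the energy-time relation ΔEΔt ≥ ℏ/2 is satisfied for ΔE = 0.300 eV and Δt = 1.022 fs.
No, it violates the uncertainty relation.

Calculate the product ΔEΔt:
ΔE = 0.300 eV = 4.807e-20 J
ΔEΔt = (4.807e-20 J) × (1.022e-15 s)
ΔEΔt = 4.912e-35 J·s

Compare to the minimum allowed value ℏ/2:
ℏ/2 = 5.273e-35 J·s

Since ΔEΔt = 4.912e-35 J·s < 5.273e-35 J·s = ℏ/2,
this violates the uncertainty relation.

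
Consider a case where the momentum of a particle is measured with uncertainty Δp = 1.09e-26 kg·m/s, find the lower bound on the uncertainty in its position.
4.837 nm

Using the Heisenberg uncertainty principle:
ΔxΔp ≥ ℏ/2

The minimum uncertainty in position is:
Δx_min = ℏ/(2Δp)
Δx_min = (1.055e-34 J·s) / (2 × 1.090e-26 kg·m/s)
Δx_min = 4.837e-09 m = 4.837 nm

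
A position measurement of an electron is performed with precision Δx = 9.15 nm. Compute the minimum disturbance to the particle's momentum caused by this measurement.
5.763 × 10^-27 kg·m/s

The uncertainty principle implies that measuring position disturbs momentum:
ΔxΔp ≥ ℏ/2

When we measure position with precision Δx, we necessarily introduce a momentum uncertainty:
Δp ≥ ℏ/(2Δx)
Δp_min = (1.055e-34 J·s) / (2 × 9.150e-09 m)
Δp_min = 5.763e-27 kg·m/s

The more precisely we measure position, the greater the momentum disturbance.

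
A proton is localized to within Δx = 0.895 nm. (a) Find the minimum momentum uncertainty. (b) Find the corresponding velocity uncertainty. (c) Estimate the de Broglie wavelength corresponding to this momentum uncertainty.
(a) Δp_min = 5.891 × 10^-26 kg·m/s
(b) Δv_min = 35.223 m/s
(c) λ_dB = 11.247 nm

Step-by-step:

(a) From the uncertainty principle:
Δp_min = ℏ/(2Δx) = (1.055e-34 J·s)/(2 × 8.950e-10 m) = 5.891e-26 kg·m/s

(b) The velocity uncertainty:
Δv = Δp/m = (5.891e-26 kg·m/s)/(1.673e-27 kg) = 3.522e+01 m/s = 35.223 m/s

(c) The de Broglie wavelength for this momentum:
λ = h/p = (6.626e-34 J·s)/(5.891e-26 kg·m/s) = 1.125e-08 m = 11.247 nm

Note: The de Broglie wavelength is comparable to the localization size, as expected from wave-particle duality.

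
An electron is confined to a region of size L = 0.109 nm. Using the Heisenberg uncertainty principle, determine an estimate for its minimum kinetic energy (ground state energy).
801.696 meV

Using the uncertainty principle to estimate ground state energy:

1. The position uncertainty is approximately the confinement size:
   Δx ≈ L = 1.090e-10 m

2. From ΔxΔp ≥ ℏ/2, the minimum momentum uncertainty is:
   Δp ≈ ℏ/(2L) = 4.837e-25 kg·m/s

3. The kinetic energy is approximately:
   KE ≈ (Δp)²/(2m) = (4.837e-25)²/(2 × 9.109e-31 kg)
   KE ≈ 1.284e-19 J = 801.696 meV

This is an order-of-magnitude estimate of the ground state energy.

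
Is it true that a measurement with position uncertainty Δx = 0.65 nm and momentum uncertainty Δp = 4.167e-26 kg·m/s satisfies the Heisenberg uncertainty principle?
No, it violates the uncertainty principle (impossible measurement).

Calculate the product ΔxΔp:
ΔxΔp = (6.500e-10 m) × (4.167e-26 kg·m/s)
ΔxΔp = 2.709e-35 J·s

Compare to the minimum allowed value ℏ/2:
ℏ/2 = 5.273e-35 J·s

Since ΔxΔp = 2.709e-35 J·s < 5.273e-35 J·s = ℏ/2,
the measurement violates the uncertainty principle.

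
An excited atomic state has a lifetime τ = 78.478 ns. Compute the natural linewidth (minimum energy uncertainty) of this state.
4.194 neV

Using the energy-time uncertainty principle:
ΔEΔt ≥ ℏ/2

The lifetime τ represents the time uncertainty Δt.
The natural linewidth (minimum energy uncertainty) is:

ΔE = ℏ/(2τ)
ΔE = (1.055e-34 J·s) / (2 × 7.848e-08 s)
ΔE = 6.719e-28 J = 4.194 neV

This natural linewidth limits the precision of spectroscopic measurements.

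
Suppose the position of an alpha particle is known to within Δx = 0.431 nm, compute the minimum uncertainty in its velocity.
18.412 m/s

Using the Heisenberg uncertainty principle and Δp = mΔv:
ΔxΔp ≥ ℏ/2
Δx(mΔv) ≥ ℏ/2

The minimum uncertainty in velocity is:
Δv_min = ℏ/(2mΔx)
Δv_min = (1.055e-34 J·s) / (2 × 6.645e-27 kg × 4.310e-10 m)
Δv_min = 1.841e+01 m/s = 18.412 m/s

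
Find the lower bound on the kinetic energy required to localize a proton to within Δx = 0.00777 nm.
85.924 meV

Localizing a particle requires giving it sufficient momentum uncertainty:

1. From uncertainty principle: Δp ≥ ℏ/(2Δx)
   Δp_min = (1.055e-34 J·s) / (2 × 7.770e-12 m)
   Δp_min = 6.786e-24 kg·m/s

2. This momentum uncertainty corresponds to kinetic energy:
   KE ≈ (Δp)²/(2m) = (6.786e-24)²/(2 × 1.673e-27 kg)
   KE = 1.377e-20 J = 85.924 meV

Tighter localization requires more energy.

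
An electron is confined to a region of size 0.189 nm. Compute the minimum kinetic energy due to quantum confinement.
266.649 meV

Using the uncertainty principle:

1. Position uncertainty: Δx ≈ 1.890e-10 m
2. Minimum momentum uncertainty: Δp = ℏ/(2Δx) = 2.790e-25 kg·m/s
3. Minimum kinetic energy:
   KE = (Δp)²/(2m) = (2.790e-25)²/(2 × 9.109e-31 kg)
   KE = 4.272e-20 J = 266.649 meV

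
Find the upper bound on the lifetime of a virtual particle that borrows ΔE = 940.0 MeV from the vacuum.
3.501 × 10^-25 s

Using the energy-time uncertainty principle:
ΔEΔt ≥ ℏ/2

For a virtual particle borrowing energy ΔE, the maximum lifetime is:
Δt_max = ℏ/(2ΔE)

Converting energy:
ΔE = 940.0 MeV = 1.506e-10 J

Δt_max = (1.055e-34 J·s) / (2 × 1.506e-10 J)
Δt_max = 3.501e-25 s = 3.501 × 10^-25 s

Virtual particles with higher borrowed energy exist for shorter times.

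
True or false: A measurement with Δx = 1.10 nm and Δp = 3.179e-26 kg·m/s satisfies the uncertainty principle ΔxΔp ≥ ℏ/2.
No, it violates the uncertainty principle (impossible measurement).

Calculate the product ΔxΔp:
ΔxΔp = (1.100e-09 m) × (3.179e-26 kg·m/s)
ΔxΔp = 3.497e-35 J·s

Compare to the minimum allowed value ℏ/2:
ℏ/2 = 5.273e-35 J·s

Since ΔxΔp = 3.497e-35 J·s < 5.273e-35 J·s = ℏ/2,
the measurement violates the uncertainty principle.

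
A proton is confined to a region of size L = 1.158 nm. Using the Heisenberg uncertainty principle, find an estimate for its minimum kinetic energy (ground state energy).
3.868 μeV

Using the uncertainty principle to estimate ground state energy:

1. The position uncertainty is approximately the confinement size:
   Δx ≈ L = 1.158e-09 m

2. From ΔxΔp ≥ ℏ/2, the minimum momentum uncertainty is:
   Δp ≈ ℏ/(2L) = 4.553e-26 kg·m/s

3. The kinetic energy is approximately:
   KE ≈ (Δp)²/(2m) = (4.553e-26)²/(2 × 1.673e-27 kg)
   KE ≈ 6.198e-25 J = 3.868 μeV

This is an order-of-magnitude estimate of the ground state energy.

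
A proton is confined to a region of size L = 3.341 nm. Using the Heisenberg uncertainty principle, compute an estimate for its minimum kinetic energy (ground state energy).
464.731 neV

Using the uncertainty principle to estimate ground state energy:

1. The position uncertainty is approximately the confinement size:
   Δx ≈ L = 3.341e-09 m

2. From ΔxΔp ≥ ℏ/2, the minimum momentum uncertainty is:
   Δp ≈ ℏ/(2L) = 1.578e-26 kg·m/s

3. The kinetic energy is approximately:
   KE ≈ (Δp)²/(2m) = (1.578e-26)²/(2 × 1.673e-27 kg)
   KE ≈ 7.446e-26 J = 464.731 neV

This is an order-of-magnitude estimate of the ground state energy.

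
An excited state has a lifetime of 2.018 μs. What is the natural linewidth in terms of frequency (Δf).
39.434 kHz

Using the energy-time uncertainty principle and E = hf:
ΔEΔt ≥ ℏ/2
hΔf·Δt ≥ ℏ/2

The minimum frequency uncertainty is:
Δf = ℏ/(2hτ) = 1/(4πτ)
Δf = 1/(4π × 2.018e-06 s)
Δf = 3.943e+04 Hz = 39.434 kHz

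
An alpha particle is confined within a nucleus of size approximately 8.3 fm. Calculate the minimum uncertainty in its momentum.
6.353 × 10^-21 kg·m/s

Using the Heisenberg uncertainty principle:
ΔxΔp ≥ ℏ/2

With Δx ≈ L = 8.300e-15 m (the confinement size):
Δp_min = ℏ/(2Δx)
Δp_min = (1.055e-34 J·s) / (2 × 8.300e-15 m)
Δp_min = 6.353e-21 kg·m/s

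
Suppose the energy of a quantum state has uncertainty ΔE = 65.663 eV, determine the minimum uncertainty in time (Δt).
5.012 as

Using the energy-time uncertainty principle:
ΔEΔt ≥ ℏ/2

The minimum uncertainty in time is:
Δt_min = ℏ/(2ΔE)
Δt_min = (1.055e-34 J·s) / (2 × 1.052e-17 J)
Δt_min = 5.012e-18 s = 5.012 as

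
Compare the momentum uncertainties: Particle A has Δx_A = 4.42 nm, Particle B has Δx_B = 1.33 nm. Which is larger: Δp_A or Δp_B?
Particle B has the larger minimum momentum uncertainty, by a factor of 3.32.

For each particle, the minimum momentum uncertainty is Δp_min = ℏ/(2Δx):

Particle A: Δp_A = ℏ/(2×4.420e-09 m) = 1.193e-26 kg·m/s
Particle B: Δp_B = ℏ/(2×1.330e-09 m) = 3.965e-26 kg·m/s

Ratio: Δp_B/Δp_A = 3.32

Since Δp_min ∝ 1/Δx, the particle with smaller position uncertainty (B) has larger momentum uncertainty.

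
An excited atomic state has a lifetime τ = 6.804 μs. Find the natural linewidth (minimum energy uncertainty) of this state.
48.369 peV

Using the energy-time uncertainty principle:
ΔEΔt ≥ ℏ/2

The lifetime τ represents the time uncertainty Δt.
The natural linewidth (minimum energy uncertainty) is:

ΔE = ℏ/(2τ)
ΔE = (1.055e-34 J·s) / (2 × 6.804e-06 s)
ΔE = 7.750e-30 J = 48.369 peV

This natural linewidth limits the precision of spectroscopic measurements.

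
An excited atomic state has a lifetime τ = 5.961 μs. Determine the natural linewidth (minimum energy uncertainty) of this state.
55.210 peV

Using the energy-time uncertainty principle:
ΔEΔt ≥ ℏ/2

The lifetime τ represents the time uncertainty Δt.
The natural linewidth (minimum energy uncertainty) is:

ΔE = ℏ/(2τ)
ΔE = (1.055e-34 J·s) / (2 × 5.961e-06 s)
ΔE = 8.846e-30 J = 55.210 peV

This natural linewidth limits the precision of spectroscopic measurements.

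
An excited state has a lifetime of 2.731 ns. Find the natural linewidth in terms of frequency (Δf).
29.139 MHz

Using the energy-time uncertainty principle and E = hf:
ΔEΔt ≥ ℏ/2
hΔf·Δt ≥ ℏ/2

The minimum frequency uncertainty is:
Δf = ℏ/(2hτ) = 1/(4πτ)
Δf = 1/(4π × 2.731e-09 s)
Δf = 2.914e+07 Hz = 29.139 MHz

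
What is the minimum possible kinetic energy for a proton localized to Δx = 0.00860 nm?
70.139 meV

Localizing a particle requires giving it sufficient momentum uncertainty:

1. From uncertainty principle: Δp ≥ ℏ/(2Δx)
   Δp_min = (1.055e-34 J·s) / (2 × 8.600e-12 m)
   Δp_min = 6.131e-24 kg·m/s

2. This momentum uncertainty corresponds to kinetic energy:
   KE ≈ (Δp)²/(2m) = (6.131e-24)²/(2 × 1.673e-27 kg)
   KE = 1.124e-20 J = 70.139 meV

Tighter localization requires more energy.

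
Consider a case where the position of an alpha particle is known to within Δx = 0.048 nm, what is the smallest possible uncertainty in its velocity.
165.323 m/s

Using the Heisenberg uncertainty principle and Δp = mΔv:
ΔxΔp ≥ ℏ/2
Δx(mΔv) ≥ ℏ/2

The minimum uncertainty in velocity is:
Δv_min = ℏ/(2mΔx)
Δv_min = (1.055e-34 J·s) / (2 × 6.645e-27 kg × 4.800e-11 m)
Δv_min = 1.653e+02 m/s = 165.323 m/s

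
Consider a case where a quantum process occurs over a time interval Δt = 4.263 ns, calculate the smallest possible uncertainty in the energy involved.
77.201 neV

Using the energy-time uncertainty principle:
ΔEΔt ≥ ℏ/2

The minimum uncertainty in energy is:
ΔE_min = ℏ/(2Δt)
ΔE_min = (1.055e-34 J·s) / (2 × 4.263e-09 s)
ΔE_min = 1.237e-26 J = 77.201 neV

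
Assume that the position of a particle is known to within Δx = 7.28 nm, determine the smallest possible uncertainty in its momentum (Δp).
7.243 × 10^-27 kg·m/s

Using the Heisenberg uncertainty principle:
ΔxΔp ≥ ℏ/2

The minimum uncertainty in momentum is:
Δp_min = ℏ/(2Δx)
Δp_min = (1.055e-34 J·s) / (2 × 7.280e-09 m)
Δp_min = 7.243e-27 kg·m/s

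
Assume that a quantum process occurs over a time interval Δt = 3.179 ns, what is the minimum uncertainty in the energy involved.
103.525 neV

Using the energy-time uncertainty principle:
ΔEΔt ≥ ℏ/2

The minimum uncertainty in energy is:
ΔE_min = ℏ/(2Δt)
ΔE_min = (1.055e-34 J·s) / (2 × 3.179e-09 s)
ΔE_min = 1.659e-26 J = 103.525 neV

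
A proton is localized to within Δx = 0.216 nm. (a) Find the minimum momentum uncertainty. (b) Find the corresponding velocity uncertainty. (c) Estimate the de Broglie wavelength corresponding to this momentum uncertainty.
(a) Δp_min = 2.441 × 10^-25 kg·m/s
(b) Δv_min = 145.947 m/s
(c) λ_dB = 2.714 nm

Step-by-step:

(a) From the uncertainty principle:
Δp_min = ℏ/(2Δx) = (1.055e-34 J·s)/(2 × 2.160e-10 m) = 2.441e-25 kg·m/s

(b) The velocity uncertainty:
Δv = Δp/m = (2.441e-25 kg·m/s)/(1.673e-27 kg) = 1.459e+02 m/s = 145.947 m/s

(c) The de Broglie wavelength for this momentum:
λ = h/p = (6.626e-34 J·s)/(2.441e-25 kg·m/s) = 2.714e-09 m = 2.714 nm

Note: The de Broglie wavelength is comparable to the localization size, as expected from wave-particle duality.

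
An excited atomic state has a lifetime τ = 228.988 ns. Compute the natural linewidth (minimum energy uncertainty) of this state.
1.437 neV

Using the energy-time uncertainty principle:
ΔEΔt ≥ ℏ/2

The lifetime τ represents the time uncertainty Δt.
The natural linewidth (minimum energy uncertainty) is:

ΔE = ℏ/(2τ)
ΔE = (1.055e-34 J·s) / (2 × 2.290e-07 s)
ΔE = 2.303e-28 J = 1.437 neV

This natural linewidth limits the precision of spectroscopic measurements.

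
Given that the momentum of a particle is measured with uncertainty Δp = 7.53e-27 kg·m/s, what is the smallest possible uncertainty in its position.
7.002 nm

Using the Heisenberg uncertainty principle:
ΔxΔp ≥ ℏ/2

The minimum uncertainty in position is:
Δx_min = ℏ/(2Δp)
Δx_min = (1.055e-34 J·s) / (2 × 7.530e-27 kg·m/s)
Δx_min = 7.002e-09 m = 7.002 nm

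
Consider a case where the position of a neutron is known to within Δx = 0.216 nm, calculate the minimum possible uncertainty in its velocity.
145.746 m/s

Using the Heisenberg uncertainty principle and Δp = mΔv:
ΔxΔp ≥ ℏ/2
Δx(mΔv) ≥ ℏ/2

The minimum uncertainty in velocity is:
Δv_min = ℏ/(2mΔx)
Δv_min = (1.055e-34 J·s) / (2 × 1.675e-27 kg × 2.160e-10 m)
Δv_min = 1.457e+02 m/s = 145.746 m/s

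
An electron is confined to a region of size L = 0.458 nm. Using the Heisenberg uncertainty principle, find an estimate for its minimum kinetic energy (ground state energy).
45.408 meV

Using the uncertainty principle to estimate ground state energy:

1. The position uncertainty is approximately the confinement size:
   Δx ≈ L = 4.580e-10 m

2. From ΔxΔp ≥ ℏ/2, the minimum momentum uncertainty is:
   Δp ≈ ℏ/(2L) = 1.151e-25 kg·m/s

3. The kinetic energy is approximately:
   KE ≈ (Δp)²/(2m) = (1.151e-25)²/(2 × 9.109e-31 kg)
   KE ≈ 7.275e-21 J = 45.408 meV

This is an order-of-magnitude estimate of the ground state energy.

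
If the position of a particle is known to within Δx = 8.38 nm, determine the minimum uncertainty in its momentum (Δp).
6.292 × 10^-27 kg·m/s

Using the Heisenberg uncertainty principle:
ΔxΔp ≥ ℏ/2

The minimum uncertainty in momentum is:
Δp_min = ℏ/(2Δx)
Δp_min = (1.055e-34 J·s) / (2 × 8.380e-09 m)
Δp_min = 6.292e-27 kg·m/s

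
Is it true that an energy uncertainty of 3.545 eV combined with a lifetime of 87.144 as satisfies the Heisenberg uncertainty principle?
No, it violates the uncertainty relation.

Calculate the product ΔEΔt:
ΔE = 3.545 eV = 5.680e-19 J
ΔEΔt = (5.680e-19 J) × (8.714e-17 s)
ΔEΔt = 4.950e-35 J·s

Compare to the minimum allowed value ℏ/2:
ℏ/2 = 5.273e-35 J·s

Since ΔEΔt = 4.950e-35 J·s < 5.273e-35 J·s = ℏ/2,
this violates the uncertainty relation.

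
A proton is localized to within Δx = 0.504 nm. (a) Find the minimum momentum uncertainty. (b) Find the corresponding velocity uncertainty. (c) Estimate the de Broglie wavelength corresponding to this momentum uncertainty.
(a) Δp_min = 1.046 × 10^-25 kg·m/s
(b) Δv_min = 62.549 m/s
(c) λ_dB = 6.333 nm

Step-by-step:

(a) From the uncertainty principle:
Δp_min = ℏ/(2Δx) = (1.055e-34 J·s)/(2 × 5.040e-10 m) = 1.046e-25 kg·m/s

(b) The velocity uncertainty:
Δv = Δp/m = (1.046e-25 kg·m/s)/(1.673e-27 kg) = 6.255e+01 m/s = 62.549 m/s

(c) The de Broglie wavelength for this momentum:
λ = h/p = (6.626e-34 J·s)/(1.046e-25 kg·m/s) = 6.333e-09 m = 6.333 nm

Note: The de Broglie wavelength is comparable to the localization size, as expected from wave-particle duality.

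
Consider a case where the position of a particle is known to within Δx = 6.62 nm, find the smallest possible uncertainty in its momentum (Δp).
7.965 × 10^-27 kg·m/s

Using the Heisenberg uncertainty principle:
ΔxΔp ≥ ℏ/2

The minimum uncertainty in momentum is:
Δp_min = ℏ/(2Δx)
Δp_min = (1.055e-34 J·s) / (2 × 6.620e-09 m)
Δp_min = 7.965e-27 kg·m/s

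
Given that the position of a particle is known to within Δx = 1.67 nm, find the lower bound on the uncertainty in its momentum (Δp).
3.157 × 10^-26 kg·m/s

Using the Heisenberg uncertainty principle:
ΔxΔp ≥ ℏ/2

The minimum uncertainty in momentum is:
Δp_min = ℏ/(2Δx)
Δp_min = (1.055e-34 J·s) / (2 × 1.670e-09 m)
Δp_min = 3.157e-26 kg·m/s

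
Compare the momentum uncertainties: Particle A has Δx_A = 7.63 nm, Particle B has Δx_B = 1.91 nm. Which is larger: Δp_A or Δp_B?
Particle B has the larger minimum momentum uncertainty, by a factor of 3.99.

For each particle, the minimum momentum uncertainty is Δp_min = ℏ/(2Δx):

Particle A: Δp_A = ℏ/(2×7.630e-09 m) = 6.911e-27 kg·m/s
Particle B: Δp_B = ℏ/(2×1.910e-09 m) = 2.761e-26 kg·m/s

Ratio: Δp_B/Δp_A = 3.99

Since Δp_min ∝ 1/Δx, the particle with smaller position uncertainty (B) has larger momentum uncertainty.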